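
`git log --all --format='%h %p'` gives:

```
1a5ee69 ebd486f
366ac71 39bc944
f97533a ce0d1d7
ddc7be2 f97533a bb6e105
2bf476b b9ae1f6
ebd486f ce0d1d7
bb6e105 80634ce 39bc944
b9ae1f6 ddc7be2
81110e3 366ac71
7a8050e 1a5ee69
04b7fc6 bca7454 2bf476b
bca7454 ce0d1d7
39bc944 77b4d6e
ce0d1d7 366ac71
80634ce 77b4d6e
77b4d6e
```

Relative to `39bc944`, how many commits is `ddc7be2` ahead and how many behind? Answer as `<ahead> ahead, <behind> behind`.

6 ahead, 0 behind

Reachable from ddc7be2: {366ac71, 39bc944, 77b4d6e, 80634ce, bb6e105, ce0d1d7, ddc7be2, f97533a}.
Reachable from 39bc944: {39bc944, 77b4d6e}.
Only in ddc7be2's history (ahead): {366ac71, 80634ce, bb6e105, ce0d1d7, ddc7be2, f97533a} — 6.
Only in 39bc944's history (behind): {} — 0.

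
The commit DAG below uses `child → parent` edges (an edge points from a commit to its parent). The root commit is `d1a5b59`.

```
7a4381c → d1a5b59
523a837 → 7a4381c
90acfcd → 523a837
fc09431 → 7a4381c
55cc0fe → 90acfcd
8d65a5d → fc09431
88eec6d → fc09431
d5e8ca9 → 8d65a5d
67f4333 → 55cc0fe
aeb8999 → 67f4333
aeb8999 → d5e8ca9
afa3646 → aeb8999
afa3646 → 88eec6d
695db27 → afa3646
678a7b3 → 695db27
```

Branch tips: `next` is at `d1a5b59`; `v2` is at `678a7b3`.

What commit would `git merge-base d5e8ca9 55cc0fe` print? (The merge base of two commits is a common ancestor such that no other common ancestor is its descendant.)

Ancestors of d5e8ca9: {7a4381c, 8d65a5d, d1a5b59, d5e8ca9, fc09431}.
Ancestors of 55cc0fe: {523a837, 55cc0fe, 7a4381c, 90acfcd, d1a5b59}.
Common ancestors: {7a4381c, d1a5b59}.
Among these, 7a4381c is not an ancestor of any other common ancestor — it is the merge base.

7a4381c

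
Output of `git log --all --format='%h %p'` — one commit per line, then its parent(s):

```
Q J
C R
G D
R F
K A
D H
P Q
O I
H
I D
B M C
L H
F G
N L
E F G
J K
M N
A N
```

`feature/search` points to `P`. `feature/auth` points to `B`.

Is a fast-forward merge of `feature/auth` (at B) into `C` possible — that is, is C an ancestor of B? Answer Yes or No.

Yes

A fast-forward from C to B is possible iff C is an ancestor of B.
Ancestors of B: {B, C, D, F, G, H, L, M, N, R}.
C is among them, so fast-forward is possible.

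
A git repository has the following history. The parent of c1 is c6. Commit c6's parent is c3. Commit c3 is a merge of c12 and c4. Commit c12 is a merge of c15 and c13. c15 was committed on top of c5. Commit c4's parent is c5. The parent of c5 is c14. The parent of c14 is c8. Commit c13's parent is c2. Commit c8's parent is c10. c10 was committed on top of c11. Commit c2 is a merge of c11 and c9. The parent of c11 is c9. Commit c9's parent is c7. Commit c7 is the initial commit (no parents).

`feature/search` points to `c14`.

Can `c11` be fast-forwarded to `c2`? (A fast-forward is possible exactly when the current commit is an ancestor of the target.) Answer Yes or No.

Yes

A fast-forward from c11 to c2 is possible iff c11 is an ancestor of c2.
Ancestors of c2: {c11, c2, c7, c9}.
c11 is among them, so fast-forward is possible.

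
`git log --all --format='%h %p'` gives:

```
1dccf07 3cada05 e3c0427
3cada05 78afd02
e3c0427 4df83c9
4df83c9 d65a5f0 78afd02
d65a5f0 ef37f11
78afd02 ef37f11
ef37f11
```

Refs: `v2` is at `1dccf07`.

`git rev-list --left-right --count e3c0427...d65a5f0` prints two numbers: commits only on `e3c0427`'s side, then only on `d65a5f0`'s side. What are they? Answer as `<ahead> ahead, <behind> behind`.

3 ahead, 0 behind

Reachable from e3c0427: {4df83c9, 78afd02, d65a5f0, e3c0427, ef37f11}.
Reachable from d65a5f0: {d65a5f0, ef37f11}.
Only in e3c0427's history (ahead): {4df83c9, 78afd02, e3c0427} — 3.
Only in d65a5f0's history (behind): {} — 0.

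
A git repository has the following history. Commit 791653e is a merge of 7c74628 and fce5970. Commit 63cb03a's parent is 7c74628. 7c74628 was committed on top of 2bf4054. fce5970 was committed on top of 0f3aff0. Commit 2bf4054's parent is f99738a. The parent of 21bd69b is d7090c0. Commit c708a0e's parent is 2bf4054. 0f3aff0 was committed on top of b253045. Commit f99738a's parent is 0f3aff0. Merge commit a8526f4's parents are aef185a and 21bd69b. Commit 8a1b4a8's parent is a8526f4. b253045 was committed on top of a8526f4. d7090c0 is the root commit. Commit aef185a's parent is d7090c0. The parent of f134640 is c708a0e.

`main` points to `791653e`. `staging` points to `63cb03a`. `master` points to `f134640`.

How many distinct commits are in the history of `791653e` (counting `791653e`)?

Walking parent pointers from 791653e: reachable set = {0f3aff0, 21bd69b, 2bf4054, 791653e, 7c74628, a8526f4, aef185a, b253045, d7090c0, f99738a, fce5970}.
That is 11 commits.

11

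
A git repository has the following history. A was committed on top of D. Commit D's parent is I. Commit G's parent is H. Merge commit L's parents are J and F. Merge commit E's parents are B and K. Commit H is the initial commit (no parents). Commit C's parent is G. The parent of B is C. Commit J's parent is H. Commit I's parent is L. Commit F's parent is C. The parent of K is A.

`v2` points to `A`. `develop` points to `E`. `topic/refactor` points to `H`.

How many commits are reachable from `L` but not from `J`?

Reachable from L: {C, F, G, H, J, L}.
Reachable from J: {H, J}.
In L's history but not J's: {C, F, G, L} — 4 commits.

4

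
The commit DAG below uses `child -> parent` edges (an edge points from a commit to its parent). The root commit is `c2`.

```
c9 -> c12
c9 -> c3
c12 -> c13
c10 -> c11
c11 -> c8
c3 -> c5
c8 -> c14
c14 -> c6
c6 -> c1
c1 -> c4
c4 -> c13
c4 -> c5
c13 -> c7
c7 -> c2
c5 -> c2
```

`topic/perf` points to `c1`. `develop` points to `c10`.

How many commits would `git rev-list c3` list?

Walking parent pointers from c3: reachable set = {c2, c3, c5}.
That is 3 commits.

3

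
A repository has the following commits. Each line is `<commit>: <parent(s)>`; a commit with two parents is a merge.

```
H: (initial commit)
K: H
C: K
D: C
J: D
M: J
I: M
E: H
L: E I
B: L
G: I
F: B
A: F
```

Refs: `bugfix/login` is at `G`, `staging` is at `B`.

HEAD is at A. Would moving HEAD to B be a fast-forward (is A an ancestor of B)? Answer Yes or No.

No

A fast-forward from A to B is possible iff A is an ancestor of B.
Ancestors of B: {B, C, D, E, H, I, J, K, L, M}.
A is not among them, so fast-forward is not possible.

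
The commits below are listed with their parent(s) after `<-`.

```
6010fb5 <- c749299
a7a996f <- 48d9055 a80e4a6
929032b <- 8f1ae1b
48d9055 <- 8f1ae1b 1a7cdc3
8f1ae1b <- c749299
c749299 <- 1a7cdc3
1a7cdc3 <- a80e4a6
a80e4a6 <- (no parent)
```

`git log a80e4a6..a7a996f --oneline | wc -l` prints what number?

5

Reachable from a7a996f: {1a7cdc3, 48d9055, 8f1ae1b, a7a996f, a80e4a6, c749299}.
Reachable from a80e4a6: {a80e4a6}.
In a7a996f's history but not a80e4a6's: {1a7cdc3, 48d9055, 8f1ae1b, a7a996f, c749299} — 5 commits.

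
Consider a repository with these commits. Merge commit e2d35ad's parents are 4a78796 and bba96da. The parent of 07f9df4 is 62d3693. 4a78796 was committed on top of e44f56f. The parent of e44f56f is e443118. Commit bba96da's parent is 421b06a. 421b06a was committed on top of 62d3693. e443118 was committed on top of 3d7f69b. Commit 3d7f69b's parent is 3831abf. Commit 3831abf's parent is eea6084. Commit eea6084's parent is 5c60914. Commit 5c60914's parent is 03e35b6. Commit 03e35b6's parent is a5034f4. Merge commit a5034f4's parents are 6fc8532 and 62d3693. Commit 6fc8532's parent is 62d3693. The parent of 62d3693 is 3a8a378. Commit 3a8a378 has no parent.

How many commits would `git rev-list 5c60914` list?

Walking parent pointers from 5c60914: reachable set = {03e35b6, 3a8a378, 5c60914, 62d3693, 6fc8532, a5034f4}.
That is 6 commits.

6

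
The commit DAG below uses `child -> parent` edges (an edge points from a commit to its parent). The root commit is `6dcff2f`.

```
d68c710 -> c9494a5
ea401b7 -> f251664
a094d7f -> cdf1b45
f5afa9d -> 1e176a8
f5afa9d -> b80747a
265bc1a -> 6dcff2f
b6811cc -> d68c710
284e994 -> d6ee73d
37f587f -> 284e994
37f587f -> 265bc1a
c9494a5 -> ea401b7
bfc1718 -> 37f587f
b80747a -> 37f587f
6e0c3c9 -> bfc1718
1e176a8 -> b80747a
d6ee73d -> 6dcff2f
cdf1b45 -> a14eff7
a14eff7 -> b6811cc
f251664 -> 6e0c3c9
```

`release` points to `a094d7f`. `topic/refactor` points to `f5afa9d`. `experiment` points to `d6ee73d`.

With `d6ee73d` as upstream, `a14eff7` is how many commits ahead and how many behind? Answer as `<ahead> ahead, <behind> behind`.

Reachable from a14eff7: {265bc1a, 284e994, 37f587f, 6dcff2f, 6e0c3c9, a14eff7, b6811cc, bfc1718, c9494a5, d68c710, d6ee73d, ea401b7, f251664}.
Reachable from d6ee73d: {6dcff2f, d6ee73d}.
Only in a14eff7's history (ahead): {265bc1a, 284e994, 37f587f, 6e0c3c9, a14eff7, b6811cc, bfc1718, c9494a5, d68c710, ea401b7, f251664} — 11.
Only in d6ee73d's history (behind): {} — 0.

11 ahead, 0 behind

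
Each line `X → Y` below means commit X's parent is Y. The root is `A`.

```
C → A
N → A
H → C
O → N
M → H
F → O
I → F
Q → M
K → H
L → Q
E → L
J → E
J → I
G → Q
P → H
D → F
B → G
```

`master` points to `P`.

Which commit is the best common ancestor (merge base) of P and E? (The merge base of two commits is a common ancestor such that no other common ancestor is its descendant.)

Ancestors of P: {A, C, H, P}.
Ancestors of E: {A, C, E, H, L, M, Q}.
Common ancestors: {A, C, H}.
Among these, H is not an ancestor of any other common ancestor — it is the merge base.

H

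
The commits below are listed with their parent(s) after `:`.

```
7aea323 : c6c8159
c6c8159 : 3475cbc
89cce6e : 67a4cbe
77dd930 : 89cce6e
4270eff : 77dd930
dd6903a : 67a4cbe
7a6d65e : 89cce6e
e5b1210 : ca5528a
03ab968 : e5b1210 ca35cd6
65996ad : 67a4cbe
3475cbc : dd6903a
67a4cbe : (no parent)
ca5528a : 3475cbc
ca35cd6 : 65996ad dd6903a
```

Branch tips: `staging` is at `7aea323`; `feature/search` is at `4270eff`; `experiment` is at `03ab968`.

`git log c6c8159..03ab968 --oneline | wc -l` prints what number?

5

Reachable from 03ab968: {03ab968, 3475cbc, 65996ad, 67a4cbe, ca35cd6, ca5528a, dd6903a, e5b1210}.
Reachable from c6c8159: {3475cbc, 67a4cbe, c6c8159, dd6903a}.
In 03ab968's history but not c6c8159's: {03ab968, 65996ad, ca35cd6, ca5528a, e5b1210} — 5 commits.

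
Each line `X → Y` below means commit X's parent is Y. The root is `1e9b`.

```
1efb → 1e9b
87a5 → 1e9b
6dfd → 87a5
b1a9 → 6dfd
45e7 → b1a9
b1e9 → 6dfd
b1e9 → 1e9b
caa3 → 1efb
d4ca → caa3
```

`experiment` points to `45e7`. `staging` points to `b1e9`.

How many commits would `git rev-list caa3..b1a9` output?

3

Reachable from b1a9: {1e9b, 6dfd, 87a5, b1a9}.
Reachable from caa3: {1e9b, 1efb, caa3}.
In b1a9's history but not caa3's: {6dfd, 87a5, b1a9} — 3 commits.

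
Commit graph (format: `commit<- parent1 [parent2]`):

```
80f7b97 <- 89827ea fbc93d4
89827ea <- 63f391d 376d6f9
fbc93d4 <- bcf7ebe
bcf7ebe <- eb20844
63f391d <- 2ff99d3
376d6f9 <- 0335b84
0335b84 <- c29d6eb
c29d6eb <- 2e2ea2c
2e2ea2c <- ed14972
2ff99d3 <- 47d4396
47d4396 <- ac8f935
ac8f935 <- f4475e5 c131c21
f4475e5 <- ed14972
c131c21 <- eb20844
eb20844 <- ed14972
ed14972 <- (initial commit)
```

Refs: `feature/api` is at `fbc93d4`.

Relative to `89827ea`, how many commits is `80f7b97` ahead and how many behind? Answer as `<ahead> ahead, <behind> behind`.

3 ahead, 0 behind

Reachable from 80f7b97: {0335b84, 2e2ea2c, 2ff99d3, 376d6f9, 47d4396, 63f391d, 80f7b97, 89827ea, ac8f935, bcf7ebe, c131c21, c29d6eb, eb20844, ed14972, f4475e5, fbc93d4}.
Reachable from 89827ea: {0335b84, 2e2ea2c, 2ff99d3, 376d6f9, 47d4396, 63f391d, 89827ea, ac8f935, c131c21, c29d6eb, eb20844, ed14972, f4475e5}.
Only in 80f7b97's history (ahead): {80f7b97, bcf7ebe, fbc93d4} — 3.
Only in 89827ea's history (behind): {} — 0.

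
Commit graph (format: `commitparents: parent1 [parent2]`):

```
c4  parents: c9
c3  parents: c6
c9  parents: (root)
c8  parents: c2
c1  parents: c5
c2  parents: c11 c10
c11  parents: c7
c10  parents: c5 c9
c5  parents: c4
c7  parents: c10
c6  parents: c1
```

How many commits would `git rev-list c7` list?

Walking parent pointers from c7: reachable set = {c10, c4, c5, c7, c9}.
That is 5 commits.

5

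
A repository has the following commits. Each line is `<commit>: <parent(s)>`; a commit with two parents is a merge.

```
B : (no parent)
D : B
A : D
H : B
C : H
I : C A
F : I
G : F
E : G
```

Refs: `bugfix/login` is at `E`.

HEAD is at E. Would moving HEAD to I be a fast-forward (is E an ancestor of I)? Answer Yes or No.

No

A fast-forward from E to I is possible iff E is an ancestor of I.
Ancestors of I: {A, B, C, D, H, I}.
E is not among them, so fast-forward is not possible.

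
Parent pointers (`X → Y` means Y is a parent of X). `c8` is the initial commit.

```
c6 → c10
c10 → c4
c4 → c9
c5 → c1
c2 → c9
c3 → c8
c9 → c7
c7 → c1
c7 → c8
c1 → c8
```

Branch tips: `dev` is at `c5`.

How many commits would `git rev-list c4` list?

Walking parent pointers from c4: reachable set = {c1, c4, c7, c8, c9}.
That is 5 commits.

5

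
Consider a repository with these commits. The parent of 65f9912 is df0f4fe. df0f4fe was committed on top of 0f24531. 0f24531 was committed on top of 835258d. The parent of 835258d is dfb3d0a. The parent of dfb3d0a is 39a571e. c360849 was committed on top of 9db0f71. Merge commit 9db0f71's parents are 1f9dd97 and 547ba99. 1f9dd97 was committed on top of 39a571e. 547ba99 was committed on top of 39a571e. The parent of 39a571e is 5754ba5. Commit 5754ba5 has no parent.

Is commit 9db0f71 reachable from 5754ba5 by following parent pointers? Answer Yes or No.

Ancestors of 5754ba5: {5754ba5}.
9db0f71 is not in that set, so it is not an ancestor of 5754ba5.

No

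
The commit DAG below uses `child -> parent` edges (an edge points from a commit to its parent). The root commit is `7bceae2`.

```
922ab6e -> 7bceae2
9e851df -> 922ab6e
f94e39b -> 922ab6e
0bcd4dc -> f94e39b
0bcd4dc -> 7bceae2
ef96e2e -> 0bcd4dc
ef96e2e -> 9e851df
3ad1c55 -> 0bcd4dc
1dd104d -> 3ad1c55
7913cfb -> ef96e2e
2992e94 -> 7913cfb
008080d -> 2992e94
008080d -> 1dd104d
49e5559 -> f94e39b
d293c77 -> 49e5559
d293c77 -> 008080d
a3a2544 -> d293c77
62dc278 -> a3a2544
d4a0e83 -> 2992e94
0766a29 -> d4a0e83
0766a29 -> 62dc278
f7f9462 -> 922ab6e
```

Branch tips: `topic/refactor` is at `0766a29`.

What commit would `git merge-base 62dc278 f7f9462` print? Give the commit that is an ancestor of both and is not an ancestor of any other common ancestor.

Ancestors of 62dc278: {008080d, 0bcd4dc, 1dd104d, 2992e94, 3ad1c55, 49e5559, 62dc278, 7913cfb, 7bceae2, 922ab6e, 9e851df, a3a2544, d293c77, ef96e2e, f94e39b}.
Ancestors of f7f9462: {7bceae2, 922ab6e, f7f9462}.
Common ancestors: {7bceae2, 922ab6e}.
Among these, 922ab6e is not an ancestor of any other common ancestor — it is the merge base.

922ab6e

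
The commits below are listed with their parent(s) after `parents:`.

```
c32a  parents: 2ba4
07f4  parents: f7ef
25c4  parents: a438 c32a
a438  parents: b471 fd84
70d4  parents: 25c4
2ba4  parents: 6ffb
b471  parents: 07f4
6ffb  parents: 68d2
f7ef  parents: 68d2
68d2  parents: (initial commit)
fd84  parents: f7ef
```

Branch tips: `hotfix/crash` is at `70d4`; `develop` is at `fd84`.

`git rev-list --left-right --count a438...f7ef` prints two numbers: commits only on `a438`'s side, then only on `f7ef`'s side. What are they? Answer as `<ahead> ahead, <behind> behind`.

Reachable from a438: {07f4, 68d2, a438, b471, f7ef, fd84}.
Reachable from f7ef: {68d2, f7ef}.
Only in a438's history (ahead): {07f4, a438, b471, fd84} — 4.
Only in f7ef's history (behind): {} — 0.

4 ahead, 0 behind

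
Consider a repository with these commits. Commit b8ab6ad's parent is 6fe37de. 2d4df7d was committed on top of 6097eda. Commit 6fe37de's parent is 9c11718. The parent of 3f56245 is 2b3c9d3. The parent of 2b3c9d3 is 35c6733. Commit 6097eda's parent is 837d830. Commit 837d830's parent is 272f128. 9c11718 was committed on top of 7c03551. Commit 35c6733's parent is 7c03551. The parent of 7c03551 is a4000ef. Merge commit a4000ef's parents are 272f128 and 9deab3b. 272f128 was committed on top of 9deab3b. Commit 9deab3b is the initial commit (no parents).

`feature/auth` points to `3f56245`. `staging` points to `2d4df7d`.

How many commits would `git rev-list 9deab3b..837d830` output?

Reachable from 837d830: {272f128, 837d830, 9deab3b}.
Reachable from 9deab3b: {9deab3b}.
In 837d830's history but not 9deab3b's: {272f128, 837d830} — 2 commits.

2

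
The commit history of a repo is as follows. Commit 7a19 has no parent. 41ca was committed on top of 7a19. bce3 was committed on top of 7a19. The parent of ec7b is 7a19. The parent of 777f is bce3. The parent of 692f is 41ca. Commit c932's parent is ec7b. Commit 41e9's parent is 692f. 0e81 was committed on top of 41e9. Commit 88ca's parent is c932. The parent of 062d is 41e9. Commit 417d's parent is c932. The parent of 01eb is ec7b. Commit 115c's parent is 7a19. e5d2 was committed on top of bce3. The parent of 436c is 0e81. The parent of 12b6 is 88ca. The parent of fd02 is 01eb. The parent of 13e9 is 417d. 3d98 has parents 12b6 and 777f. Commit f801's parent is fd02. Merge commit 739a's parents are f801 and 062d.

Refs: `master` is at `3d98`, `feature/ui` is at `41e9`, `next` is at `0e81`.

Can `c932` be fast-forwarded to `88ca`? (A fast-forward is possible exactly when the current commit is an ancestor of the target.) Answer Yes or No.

Yes

A fast-forward from c932 to 88ca is possible iff c932 is an ancestor of 88ca.
Ancestors of 88ca: {7a19, 88ca, c932, ec7b}.
c932 is among them, so fast-forward is possible.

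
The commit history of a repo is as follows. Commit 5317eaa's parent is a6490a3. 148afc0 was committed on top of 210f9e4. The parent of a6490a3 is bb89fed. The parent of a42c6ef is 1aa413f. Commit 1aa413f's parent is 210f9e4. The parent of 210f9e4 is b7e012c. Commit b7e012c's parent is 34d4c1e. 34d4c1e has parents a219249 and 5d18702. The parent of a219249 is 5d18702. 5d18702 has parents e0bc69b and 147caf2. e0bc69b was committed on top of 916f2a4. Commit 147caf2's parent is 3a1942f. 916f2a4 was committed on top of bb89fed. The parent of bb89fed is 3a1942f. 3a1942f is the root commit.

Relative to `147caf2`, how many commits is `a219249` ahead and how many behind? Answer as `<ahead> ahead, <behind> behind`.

Reachable from a219249: {147caf2, 3a1942f, 5d18702, 916f2a4, a219249, bb89fed, e0bc69b}.
Reachable from 147caf2: {147caf2, 3a1942f}.
Only in a219249's history (ahead): {5d18702, 916f2a4, a219249, bb89fed, e0bc69b} — 5.
Only in 147caf2's history (behind): {} — 0.

5 ahead, 0 behind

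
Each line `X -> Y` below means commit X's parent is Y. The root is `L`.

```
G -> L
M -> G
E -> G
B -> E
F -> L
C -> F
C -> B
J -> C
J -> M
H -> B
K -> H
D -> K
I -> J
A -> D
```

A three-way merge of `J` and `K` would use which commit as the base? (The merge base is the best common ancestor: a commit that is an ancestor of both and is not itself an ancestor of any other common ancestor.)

B

Ancestors of J: {B, C, E, F, G, J, L, M}.
Ancestors of K: {B, E, G, H, K, L}.
Common ancestors: {B, E, G, L}.
Among these, B is not an ancestor of any other common ancestor — it is the merge base.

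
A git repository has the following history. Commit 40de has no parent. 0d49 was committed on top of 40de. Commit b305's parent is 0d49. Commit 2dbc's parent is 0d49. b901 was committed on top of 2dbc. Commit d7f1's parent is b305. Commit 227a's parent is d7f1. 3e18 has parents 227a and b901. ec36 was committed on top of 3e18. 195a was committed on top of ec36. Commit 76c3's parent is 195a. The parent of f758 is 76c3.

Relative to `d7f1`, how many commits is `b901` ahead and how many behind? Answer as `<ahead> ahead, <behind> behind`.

2 ahead, 2 behind

Reachable from b901: {0d49, 2dbc, 40de, b901}.
Reachable from d7f1: {0d49, 40de, b305, d7f1}.
Only in b901's history (ahead): {2dbc, b901} — 2.
Only in d7f1's history (behind): {b305, d7f1} — 2.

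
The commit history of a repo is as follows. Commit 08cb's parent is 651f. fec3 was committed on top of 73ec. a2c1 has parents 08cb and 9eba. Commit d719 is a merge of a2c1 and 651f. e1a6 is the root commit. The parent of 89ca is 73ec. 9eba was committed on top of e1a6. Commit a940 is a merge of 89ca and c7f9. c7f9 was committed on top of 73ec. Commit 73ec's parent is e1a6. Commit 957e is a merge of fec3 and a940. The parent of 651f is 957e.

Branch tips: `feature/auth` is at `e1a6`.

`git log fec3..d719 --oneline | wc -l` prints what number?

9

Reachable from d719: {08cb, 651f, 73ec, 89ca, 957e, 9eba, a2c1, a940, c7f9, d719, e1a6, fec3}.
Reachable from fec3: {73ec, e1a6, fec3}.
In d719's history but not fec3's: {08cb, 651f, 89ca, 957e, 9eba, a2c1, a940, c7f9, d719} — 9 commits.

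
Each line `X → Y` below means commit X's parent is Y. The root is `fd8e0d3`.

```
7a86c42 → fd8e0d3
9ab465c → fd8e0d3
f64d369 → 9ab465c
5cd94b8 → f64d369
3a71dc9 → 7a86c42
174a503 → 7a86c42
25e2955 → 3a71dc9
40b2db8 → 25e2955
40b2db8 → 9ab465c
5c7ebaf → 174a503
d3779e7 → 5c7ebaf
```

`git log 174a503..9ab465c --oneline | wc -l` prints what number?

1

Reachable from 9ab465c: {9ab465c, fd8e0d3}.
Reachable from 174a503: {174a503, 7a86c42, fd8e0d3}.
In 9ab465c's history but not 174a503's: {9ab465c} — 1 commit.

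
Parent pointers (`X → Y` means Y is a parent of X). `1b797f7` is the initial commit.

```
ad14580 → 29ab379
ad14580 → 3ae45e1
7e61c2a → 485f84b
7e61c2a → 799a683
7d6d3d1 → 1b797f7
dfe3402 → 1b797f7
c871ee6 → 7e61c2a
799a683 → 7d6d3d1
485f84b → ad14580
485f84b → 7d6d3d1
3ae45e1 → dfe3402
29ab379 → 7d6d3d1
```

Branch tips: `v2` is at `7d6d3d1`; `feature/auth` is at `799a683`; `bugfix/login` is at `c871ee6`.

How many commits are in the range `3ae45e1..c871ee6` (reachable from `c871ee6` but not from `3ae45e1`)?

7

Reachable from c871ee6: {1b797f7, 29ab379, 3ae45e1, 485f84b, 799a683, 7d6d3d1, 7e61c2a, ad14580, c871ee6, dfe3402}.
Reachable from 3ae45e1: {1b797f7, 3ae45e1, dfe3402}.
In c871ee6's history but not 3ae45e1's: {29ab379, 485f84b, 799a683, 7d6d3d1, 7e61c2a, ad14580, c871ee6} — 7 commits.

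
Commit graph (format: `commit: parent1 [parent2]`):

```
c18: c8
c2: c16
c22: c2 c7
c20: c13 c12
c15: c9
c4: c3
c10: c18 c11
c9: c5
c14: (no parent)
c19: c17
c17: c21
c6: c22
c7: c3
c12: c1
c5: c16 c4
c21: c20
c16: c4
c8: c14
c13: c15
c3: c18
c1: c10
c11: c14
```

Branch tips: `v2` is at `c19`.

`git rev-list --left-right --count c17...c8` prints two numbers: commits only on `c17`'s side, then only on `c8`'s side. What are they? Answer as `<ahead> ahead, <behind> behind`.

15 ahead, 0 behind

Reachable from c17: {c1, c10, c11, c12, c13, c14, c15, c16, c17, c18, c20, c21, c3, c4, c5, c8, c9}.
Reachable from c8: {c14, c8}.
Only in c17's history (ahead): {c1, c10, c11, c12, c13, c15, c16, c17, c18, c20, c21, c3, c4, c5, c9} — 15.
Only in c8's history (behind): {} — 0.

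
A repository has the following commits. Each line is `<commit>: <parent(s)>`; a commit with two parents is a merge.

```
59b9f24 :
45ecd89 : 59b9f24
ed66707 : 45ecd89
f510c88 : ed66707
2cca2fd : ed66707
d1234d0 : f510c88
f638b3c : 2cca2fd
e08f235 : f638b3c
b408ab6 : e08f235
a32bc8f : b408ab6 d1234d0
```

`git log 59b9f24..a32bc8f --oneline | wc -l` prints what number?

9

Reachable from a32bc8f: {2cca2fd, 45ecd89, 59b9f24, a32bc8f, b408ab6, d1234d0, e08f235, ed66707, f510c88, f638b3c}.
Reachable from 59b9f24: {59b9f24}.
In a32bc8f's history but not 59b9f24's: {2cca2fd, 45ecd89, a32bc8f, b408ab6, d1234d0, e08f235, ed66707, f510c88, f638b3c} — 9 commits.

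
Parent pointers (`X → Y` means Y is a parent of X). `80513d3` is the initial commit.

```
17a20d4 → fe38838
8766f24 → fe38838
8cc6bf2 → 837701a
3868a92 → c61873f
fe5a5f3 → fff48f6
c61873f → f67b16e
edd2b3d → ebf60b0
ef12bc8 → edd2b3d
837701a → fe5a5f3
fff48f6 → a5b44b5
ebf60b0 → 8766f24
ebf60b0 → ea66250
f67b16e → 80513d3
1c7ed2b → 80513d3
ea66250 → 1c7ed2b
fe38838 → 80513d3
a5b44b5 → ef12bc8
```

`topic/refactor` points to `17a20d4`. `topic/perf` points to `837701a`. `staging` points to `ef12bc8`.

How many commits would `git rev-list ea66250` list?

Walking parent pointers from ea66250: reachable set = {1c7ed2b, 80513d3, ea66250}.
That is 3 commits.

3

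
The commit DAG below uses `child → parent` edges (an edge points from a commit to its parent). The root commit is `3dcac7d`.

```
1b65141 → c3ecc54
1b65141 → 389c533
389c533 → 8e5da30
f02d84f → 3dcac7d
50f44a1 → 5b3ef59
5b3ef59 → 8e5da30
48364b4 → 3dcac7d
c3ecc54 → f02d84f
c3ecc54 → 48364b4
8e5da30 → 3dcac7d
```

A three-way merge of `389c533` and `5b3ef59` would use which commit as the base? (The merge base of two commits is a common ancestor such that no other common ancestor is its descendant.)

Ancestors of 389c533: {389c533, 3dcac7d, 8e5da30}.
Ancestors of 5b3ef59: {3dcac7d, 5b3ef59, 8e5da30}.
Common ancestors: {3dcac7d, 8e5da30}.
Among these, 8e5da30 is not an ancestor of any other common ancestor — it is the merge base.

8e5da30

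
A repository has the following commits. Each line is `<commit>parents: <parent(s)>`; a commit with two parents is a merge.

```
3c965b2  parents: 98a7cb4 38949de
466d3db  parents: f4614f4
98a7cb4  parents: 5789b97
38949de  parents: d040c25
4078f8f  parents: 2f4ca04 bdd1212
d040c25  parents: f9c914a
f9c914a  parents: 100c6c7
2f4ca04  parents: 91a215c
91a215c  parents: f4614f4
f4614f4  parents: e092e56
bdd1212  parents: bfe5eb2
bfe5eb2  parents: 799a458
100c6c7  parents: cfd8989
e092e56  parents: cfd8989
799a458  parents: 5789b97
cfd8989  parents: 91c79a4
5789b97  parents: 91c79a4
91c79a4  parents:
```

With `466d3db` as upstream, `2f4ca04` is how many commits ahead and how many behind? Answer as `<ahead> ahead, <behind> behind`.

2 ahead, 1 behind

Reachable from 2f4ca04: {2f4ca04, 91a215c, 91c79a4, cfd8989, e092e56, f4614f4}.
Reachable from 466d3db: {466d3db, 91c79a4, cfd8989, e092e56, f4614f4}.
Only in 2f4ca04's history (ahead): {2f4ca04, 91a215c} — 2.
Only in 466d3db's history (behind): {466d3db} — 1.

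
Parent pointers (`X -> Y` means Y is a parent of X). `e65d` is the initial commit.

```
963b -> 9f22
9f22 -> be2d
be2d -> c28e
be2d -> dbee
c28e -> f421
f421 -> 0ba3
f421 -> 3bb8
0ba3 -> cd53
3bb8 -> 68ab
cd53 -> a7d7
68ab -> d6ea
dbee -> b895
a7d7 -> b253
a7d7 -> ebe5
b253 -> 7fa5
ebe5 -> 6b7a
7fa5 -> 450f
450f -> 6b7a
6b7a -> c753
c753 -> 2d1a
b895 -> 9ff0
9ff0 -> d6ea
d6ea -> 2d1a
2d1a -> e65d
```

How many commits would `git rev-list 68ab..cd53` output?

Reachable from cd53: {2d1a, 450f, 6b7a, 7fa5, a7d7, b253, c753, cd53, e65d, ebe5}.
Reachable from 68ab: {2d1a, 68ab, d6ea, e65d}.
In cd53's history but not 68ab's: {450f, 6b7a, 7fa5, a7d7, b253, c753, cd53, ebe5} — 8 commits.

8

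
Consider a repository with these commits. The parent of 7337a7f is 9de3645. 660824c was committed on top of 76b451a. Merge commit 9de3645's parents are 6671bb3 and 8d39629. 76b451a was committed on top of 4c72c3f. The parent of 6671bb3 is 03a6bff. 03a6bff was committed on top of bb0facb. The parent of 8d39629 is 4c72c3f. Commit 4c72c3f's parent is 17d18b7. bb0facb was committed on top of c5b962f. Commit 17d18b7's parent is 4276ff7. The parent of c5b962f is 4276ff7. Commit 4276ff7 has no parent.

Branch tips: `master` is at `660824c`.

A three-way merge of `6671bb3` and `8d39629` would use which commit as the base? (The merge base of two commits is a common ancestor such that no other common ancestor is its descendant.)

Ancestors of 6671bb3: {03a6bff, 4276ff7, 6671bb3, bb0facb, c5b962f}.
Ancestors of 8d39629: {17d18b7, 4276ff7, 4c72c3f, 8d39629}.
Common ancestors: {4276ff7}.
The only common ancestor is 4276ff7, so it is the merge base.

4276ff7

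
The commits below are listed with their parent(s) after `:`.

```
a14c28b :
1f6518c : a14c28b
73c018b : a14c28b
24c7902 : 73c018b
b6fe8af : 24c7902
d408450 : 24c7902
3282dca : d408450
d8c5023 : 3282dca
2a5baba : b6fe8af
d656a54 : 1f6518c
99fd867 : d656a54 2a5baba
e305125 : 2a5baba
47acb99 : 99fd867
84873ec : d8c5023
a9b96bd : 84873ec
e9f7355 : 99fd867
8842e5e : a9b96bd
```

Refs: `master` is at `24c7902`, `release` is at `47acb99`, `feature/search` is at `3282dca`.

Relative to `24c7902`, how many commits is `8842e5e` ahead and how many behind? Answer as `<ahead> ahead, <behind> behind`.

6 ahead, 0 behind

Reachable from 8842e5e: {24c7902, 3282dca, 73c018b, 84873ec, 8842e5e, a14c28b, a9b96bd, d408450, d8c5023}.
Reachable from 24c7902: {24c7902, 73c018b, a14c28b}.
Only in 8842e5e's history (ahead): {3282dca, 84873ec, 8842e5e, a9b96bd, d408450, d8c5023} — 6.
Only in 24c7902's history (behind): {} — 0.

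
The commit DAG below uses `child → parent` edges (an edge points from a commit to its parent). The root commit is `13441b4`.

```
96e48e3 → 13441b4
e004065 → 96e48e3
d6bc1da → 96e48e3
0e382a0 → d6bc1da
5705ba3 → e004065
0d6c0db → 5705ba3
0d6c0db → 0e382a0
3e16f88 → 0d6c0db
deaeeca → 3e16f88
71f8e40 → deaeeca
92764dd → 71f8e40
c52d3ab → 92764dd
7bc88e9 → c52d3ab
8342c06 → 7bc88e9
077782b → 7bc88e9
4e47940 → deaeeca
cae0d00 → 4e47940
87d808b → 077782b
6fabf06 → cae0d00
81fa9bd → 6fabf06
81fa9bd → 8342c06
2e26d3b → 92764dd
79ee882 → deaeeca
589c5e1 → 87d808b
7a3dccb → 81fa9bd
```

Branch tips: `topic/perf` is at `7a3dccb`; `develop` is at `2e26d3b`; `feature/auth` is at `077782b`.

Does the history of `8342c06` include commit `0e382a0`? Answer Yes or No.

Yes

Ancestors of 8342c06 (commits reachable by following parents): {0d6c0db, 0e382a0, 13441b4, 3e16f88, 5705ba3, 71f8e40, 7bc88e9, 8342c06, 92764dd, 96e48e3, c52d3ab, d6bc1da, deaeeca, e004065}.
0e382a0 is in that set, so it is an ancestor of 8342c06.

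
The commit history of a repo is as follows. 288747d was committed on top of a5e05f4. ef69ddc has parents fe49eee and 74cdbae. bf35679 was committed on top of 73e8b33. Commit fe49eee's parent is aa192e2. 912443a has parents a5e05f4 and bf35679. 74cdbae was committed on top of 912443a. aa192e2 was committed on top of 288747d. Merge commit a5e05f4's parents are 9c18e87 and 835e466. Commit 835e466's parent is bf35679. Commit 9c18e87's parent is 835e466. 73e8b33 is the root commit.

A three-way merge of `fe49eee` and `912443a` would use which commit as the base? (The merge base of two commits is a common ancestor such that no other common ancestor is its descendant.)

a5e05f4

Ancestors of fe49eee: {288747d, 73e8b33, 835e466, 9c18e87, a5e05f4, aa192e2, bf35679, fe49eee}.
Ancestors of 912443a: {73e8b33, 835e466, 912443a, 9c18e87, a5e05f4, bf35679}.
Common ancestors: {73e8b33, 835e466, 9c18e87, a5e05f4, bf35679}.
Among these, a5e05f4 is not an ancestor of any other common ancestor — it is the merge base.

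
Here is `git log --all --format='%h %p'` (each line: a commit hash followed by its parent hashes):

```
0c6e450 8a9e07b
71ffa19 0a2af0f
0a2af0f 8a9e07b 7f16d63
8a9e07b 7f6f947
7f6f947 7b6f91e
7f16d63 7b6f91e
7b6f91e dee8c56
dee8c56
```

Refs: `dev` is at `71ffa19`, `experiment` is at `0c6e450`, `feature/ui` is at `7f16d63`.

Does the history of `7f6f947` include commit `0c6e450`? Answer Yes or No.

Ancestors of 7f6f947: {7b6f91e, 7f6f947, dee8c56}.
0c6e450 is not in that set, so it is not an ancestor of 7f6f947.

No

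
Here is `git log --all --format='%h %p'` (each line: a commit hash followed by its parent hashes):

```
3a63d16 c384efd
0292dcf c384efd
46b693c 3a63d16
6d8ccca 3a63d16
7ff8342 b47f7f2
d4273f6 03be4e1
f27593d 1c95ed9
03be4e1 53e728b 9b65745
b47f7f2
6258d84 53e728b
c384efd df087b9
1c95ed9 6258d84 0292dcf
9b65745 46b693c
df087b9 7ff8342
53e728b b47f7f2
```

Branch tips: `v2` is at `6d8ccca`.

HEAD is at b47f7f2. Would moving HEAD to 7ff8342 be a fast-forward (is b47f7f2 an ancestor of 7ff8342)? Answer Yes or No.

A fast-forward from b47f7f2 to 7ff8342 is possible iff b47f7f2 is an ancestor of 7ff8342.
Ancestors of 7ff8342: {7ff8342, b47f7f2}.
b47f7f2 is among them, so fast-forward is possible.

Yes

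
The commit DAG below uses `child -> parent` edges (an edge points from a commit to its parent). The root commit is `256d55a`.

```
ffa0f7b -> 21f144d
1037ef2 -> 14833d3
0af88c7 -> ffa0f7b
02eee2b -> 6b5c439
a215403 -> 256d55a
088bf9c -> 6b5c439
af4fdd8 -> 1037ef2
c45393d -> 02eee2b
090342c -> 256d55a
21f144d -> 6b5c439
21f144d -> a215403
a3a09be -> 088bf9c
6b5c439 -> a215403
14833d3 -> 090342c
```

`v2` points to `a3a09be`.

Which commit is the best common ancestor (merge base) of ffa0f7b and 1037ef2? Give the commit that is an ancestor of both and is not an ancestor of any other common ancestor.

Ancestors of ffa0f7b: {21f144d, 256d55a, 6b5c439, a215403, ffa0f7b}.
Ancestors of 1037ef2: {090342c, 1037ef2, 14833d3, 256d55a}.
Common ancestors: {256d55a}.
The only common ancestor is 256d55a, so it is the merge base.

256d55a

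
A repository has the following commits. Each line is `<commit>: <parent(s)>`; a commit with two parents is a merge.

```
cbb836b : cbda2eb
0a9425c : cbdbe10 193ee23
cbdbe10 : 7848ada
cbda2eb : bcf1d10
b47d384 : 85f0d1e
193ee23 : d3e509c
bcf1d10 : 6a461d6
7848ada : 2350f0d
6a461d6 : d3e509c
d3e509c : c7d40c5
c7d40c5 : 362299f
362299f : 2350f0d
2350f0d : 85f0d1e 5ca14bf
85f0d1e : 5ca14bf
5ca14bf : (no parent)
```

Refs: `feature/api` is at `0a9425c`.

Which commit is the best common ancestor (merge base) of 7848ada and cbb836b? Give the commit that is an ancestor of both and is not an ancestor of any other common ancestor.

2350f0d

Ancestors of 7848ada: {2350f0d, 5ca14bf, 7848ada, 85f0d1e}.
Ancestors of cbb836b: {2350f0d, 362299f, 5ca14bf, 6a461d6, 85f0d1e, bcf1d10, c7d40c5, cbb836b, cbda2eb, d3e509c}.
Common ancestors: {2350f0d, 5ca14bf, 85f0d1e}.
Among these, 2350f0d is not an ancestor of any other common ancestor — it is the merge base.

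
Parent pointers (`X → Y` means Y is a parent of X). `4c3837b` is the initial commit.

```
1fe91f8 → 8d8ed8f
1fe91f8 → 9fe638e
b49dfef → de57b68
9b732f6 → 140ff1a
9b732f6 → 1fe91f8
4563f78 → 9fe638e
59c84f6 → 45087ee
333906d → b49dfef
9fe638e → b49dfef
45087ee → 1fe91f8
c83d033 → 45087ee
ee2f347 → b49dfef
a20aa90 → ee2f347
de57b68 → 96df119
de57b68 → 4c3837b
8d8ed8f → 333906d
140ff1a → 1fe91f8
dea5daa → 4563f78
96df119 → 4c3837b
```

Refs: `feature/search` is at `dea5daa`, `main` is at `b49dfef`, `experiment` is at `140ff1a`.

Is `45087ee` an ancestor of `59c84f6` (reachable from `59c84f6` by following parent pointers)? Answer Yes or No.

Yes

Ancestors of 59c84f6 (commits reachable by following parents): {1fe91f8, 333906d, 45087ee, 4c3837b, 59c84f6, 8d8ed8f, 96df119, 9fe638e, b49dfef, de57b68}.
45087ee is in that set, so it is an ancestor of 59c84f6.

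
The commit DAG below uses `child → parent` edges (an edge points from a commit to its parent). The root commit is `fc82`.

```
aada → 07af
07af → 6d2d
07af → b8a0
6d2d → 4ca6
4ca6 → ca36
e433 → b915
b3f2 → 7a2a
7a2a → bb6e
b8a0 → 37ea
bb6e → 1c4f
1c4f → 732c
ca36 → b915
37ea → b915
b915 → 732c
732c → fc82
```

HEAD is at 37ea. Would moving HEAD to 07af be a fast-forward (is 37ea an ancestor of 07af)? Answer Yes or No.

A fast-forward from 37ea to 07af is possible iff 37ea is an ancestor of 07af.
Ancestors of 07af: {07af, 37ea, 4ca6, 6d2d, 732c, b8a0, b915, ca36, fc82}.
37ea is among them, so fast-forward is possible.

Yes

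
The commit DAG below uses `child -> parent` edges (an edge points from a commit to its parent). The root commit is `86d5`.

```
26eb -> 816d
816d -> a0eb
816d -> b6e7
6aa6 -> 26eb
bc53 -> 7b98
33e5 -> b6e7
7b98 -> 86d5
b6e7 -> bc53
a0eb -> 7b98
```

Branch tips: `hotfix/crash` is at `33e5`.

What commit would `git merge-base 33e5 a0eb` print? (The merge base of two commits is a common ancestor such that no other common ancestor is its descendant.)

7b98

Ancestors of 33e5: {33e5, 7b98, 86d5, b6e7, bc53}.
Ancestors of a0eb: {7b98, 86d5, a0eb}.
Common ancestors: {7b98, 86d5}.
Among these, 7b98 is not an ancestor of any other common ancestor — it is the merge base.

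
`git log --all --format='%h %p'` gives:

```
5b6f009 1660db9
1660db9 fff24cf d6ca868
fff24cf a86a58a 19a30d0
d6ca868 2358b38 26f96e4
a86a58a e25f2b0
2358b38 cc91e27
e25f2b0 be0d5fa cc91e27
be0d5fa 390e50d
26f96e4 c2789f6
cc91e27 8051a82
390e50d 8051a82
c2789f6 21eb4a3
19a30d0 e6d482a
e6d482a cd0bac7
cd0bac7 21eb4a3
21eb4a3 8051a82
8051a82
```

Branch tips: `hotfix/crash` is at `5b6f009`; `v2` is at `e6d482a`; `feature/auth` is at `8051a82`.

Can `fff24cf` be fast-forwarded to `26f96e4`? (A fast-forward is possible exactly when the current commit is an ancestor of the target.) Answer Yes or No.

No

A fast-forward from fff24cf to 26f96e4 is possible iff fff24cf is an ancestor of 26f96e4.
Ancestors of 26f96e4: {21eb4a3, 26f96e4, 8051a82, c2789f6}.
fff24cf is not among them, so fast-forward is not possible.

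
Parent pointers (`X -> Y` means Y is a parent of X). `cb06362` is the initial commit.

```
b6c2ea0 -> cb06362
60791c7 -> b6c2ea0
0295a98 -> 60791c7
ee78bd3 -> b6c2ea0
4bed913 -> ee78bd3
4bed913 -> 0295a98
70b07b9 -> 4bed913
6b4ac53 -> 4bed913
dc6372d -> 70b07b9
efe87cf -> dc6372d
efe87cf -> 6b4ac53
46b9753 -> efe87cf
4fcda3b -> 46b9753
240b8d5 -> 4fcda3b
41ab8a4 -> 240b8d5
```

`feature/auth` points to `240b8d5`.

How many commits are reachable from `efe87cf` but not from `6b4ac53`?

3

Reachable from efe87cf: {0295a98, 4bed913, 60791c7, 6b4ac53, 70b07b9, b6c2ea0, cb06362, dc6372d, ee78bd3, efe87cf}.
Reachable from 6b4ac53: {0295a98, 4bed913, 60791c7, 6b4ac53, b6c2ea0, cb06362, ee78bd3}.
In efe87cf's history but not 6b4ac53's: {70b07b9, dc6372d, efe87cf} — 3 commits.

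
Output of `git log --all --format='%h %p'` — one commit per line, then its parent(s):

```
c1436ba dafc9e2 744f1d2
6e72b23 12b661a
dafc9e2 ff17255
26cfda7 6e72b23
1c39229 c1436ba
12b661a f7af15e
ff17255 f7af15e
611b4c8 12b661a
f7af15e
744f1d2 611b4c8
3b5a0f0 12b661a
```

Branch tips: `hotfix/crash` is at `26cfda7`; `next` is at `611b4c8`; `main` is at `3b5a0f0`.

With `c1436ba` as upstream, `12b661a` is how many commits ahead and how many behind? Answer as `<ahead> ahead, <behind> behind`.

Reachable from 12b661a: {12b661a, f7af15e}.
Reachable from c1436ba: {12b661a, 611b4c8, 744f1d2, c1436ba, dafc9e2, f7af15e, ff17255}.
Only in 12b661a's history (ahead): {} — 0.
Only in c1436ba's history (behind): {611b4c8, 744f1d2, c1436ba, dafc9e2, ff17255} — 5.

0 ahead, 5 behind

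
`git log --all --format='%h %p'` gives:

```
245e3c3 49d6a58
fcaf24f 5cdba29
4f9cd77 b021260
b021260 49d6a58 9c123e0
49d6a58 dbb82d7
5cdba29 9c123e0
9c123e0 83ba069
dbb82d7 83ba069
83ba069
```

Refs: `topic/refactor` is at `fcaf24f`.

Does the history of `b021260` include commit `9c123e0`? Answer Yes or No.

Ancestors of b021260 (commits reachable by following parents): {49d6a58, 83ba069, 9c123e0, b021260, dbb82d7}.
9c123e0 is in that set, so it is an ancestor of b021260.

Yes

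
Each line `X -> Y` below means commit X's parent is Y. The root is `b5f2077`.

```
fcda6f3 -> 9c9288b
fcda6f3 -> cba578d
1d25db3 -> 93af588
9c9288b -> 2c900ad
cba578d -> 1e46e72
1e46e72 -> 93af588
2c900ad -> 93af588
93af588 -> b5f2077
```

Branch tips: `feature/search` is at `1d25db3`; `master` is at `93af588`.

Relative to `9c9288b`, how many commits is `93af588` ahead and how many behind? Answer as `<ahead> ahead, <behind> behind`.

Reachable from 93af588: {93af588, b5f2077}.
Reachable from 9c9288b: {2c900ad, 93af588, 9c9288b, b5f2077}.
Only in 93af588's history (ahead): {} — 0.
Only in 9c9288b's history (behind): {2c900ad, 9c9288b} — 2.

0 ahead, 2 behind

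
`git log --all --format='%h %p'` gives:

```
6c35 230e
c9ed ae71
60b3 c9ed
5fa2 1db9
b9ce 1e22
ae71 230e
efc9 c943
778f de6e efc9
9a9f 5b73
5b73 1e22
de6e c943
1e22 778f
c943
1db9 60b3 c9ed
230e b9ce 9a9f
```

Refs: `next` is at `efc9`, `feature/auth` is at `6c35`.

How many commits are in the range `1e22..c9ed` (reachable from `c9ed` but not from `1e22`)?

Reachable from c9ed: {1e22, 230e, 5b73, 778f, 9a9f, ae71, b9ce, c943, c9ed, de6e, efc9}.
Reachable from 1e22: {1e22, 778f, c943, de6e, efc9}.
In c9ed's history but not 1e22's: {230e, 5b73, 9a9f, ae71, b9ce, c9ed} — 6 commits.

6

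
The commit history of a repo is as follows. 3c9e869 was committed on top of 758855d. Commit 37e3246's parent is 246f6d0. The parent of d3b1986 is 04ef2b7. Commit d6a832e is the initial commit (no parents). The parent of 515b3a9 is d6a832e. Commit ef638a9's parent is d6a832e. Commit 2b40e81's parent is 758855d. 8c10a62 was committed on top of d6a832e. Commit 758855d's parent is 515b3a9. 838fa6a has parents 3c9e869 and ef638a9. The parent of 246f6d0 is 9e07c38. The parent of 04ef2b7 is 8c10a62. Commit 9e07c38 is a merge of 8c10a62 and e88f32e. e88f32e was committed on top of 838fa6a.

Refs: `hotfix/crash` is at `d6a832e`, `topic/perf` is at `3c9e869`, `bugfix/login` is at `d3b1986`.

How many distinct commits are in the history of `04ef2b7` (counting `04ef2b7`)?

3

Walking parent pointers from 04ef2b7: reachable set = {04ef2b7, 8c10a62, d6a832e}.
That is 3 commits.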